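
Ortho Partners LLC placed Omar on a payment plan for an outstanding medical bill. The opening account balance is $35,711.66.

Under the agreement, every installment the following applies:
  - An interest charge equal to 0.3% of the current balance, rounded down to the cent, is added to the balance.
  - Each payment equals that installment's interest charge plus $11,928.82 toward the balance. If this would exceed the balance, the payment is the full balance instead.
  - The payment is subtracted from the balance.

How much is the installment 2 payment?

# | Opening | Interest | Payment | End bal
1 | $35,711.66 | $107.13 | $12,035.95 | $23,782.84
2 | $23,782.84 | $71.34 | $12,000.16 | $11,854.02

$12,000.16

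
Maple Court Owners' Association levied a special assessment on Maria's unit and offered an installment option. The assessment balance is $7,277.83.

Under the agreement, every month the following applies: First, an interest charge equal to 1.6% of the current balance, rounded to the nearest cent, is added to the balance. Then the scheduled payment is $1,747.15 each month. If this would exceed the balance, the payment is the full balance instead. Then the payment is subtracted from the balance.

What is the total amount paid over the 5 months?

Month 1: $7,277.83 +$116.45 interest = $7,394.28; pay $1,747.15 → $5,647.13
Month 2: $5,647.13 +$90.35 interest = $5,737.48; pay $1,747.15 → $3,990.33
Month 3: $3,990.33 +$63.85 interest = $4,054.18; pay $1,747.15 → $2,307.03
Month 4: $2,307.03 +$36.91 interest = $2,343.94; pay $1,747.15 → $596.79
Month 5: $596.79 +$9.55 interest = $606.34; pay $606.34 → $0.00
Total paid: $7,594.94

$7,594.94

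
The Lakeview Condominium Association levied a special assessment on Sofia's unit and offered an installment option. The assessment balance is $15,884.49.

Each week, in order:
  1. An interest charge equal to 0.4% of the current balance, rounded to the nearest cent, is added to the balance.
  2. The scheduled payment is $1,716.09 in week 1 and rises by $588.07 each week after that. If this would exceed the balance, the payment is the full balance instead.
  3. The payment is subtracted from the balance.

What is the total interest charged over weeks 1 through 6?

Week 1: opening $15,884.49; interest $63.54 → $15,948.03; payment $1,716.09; balance $14,231.94
Week 2: opening $14,231.94; interest $56.93 → $14,288.87; payment $2,304.16; balance $11,984.71
Week 3: opening $11,984.71; interest $47.94 → $12,032.65; payment $2,892.23; balance $9,140.42
Week 4: opening $9,140.42; interest $36.56 → $9,176.98; payment $3,480.30; balance $5,696.68
Week 5: opening $5,696.68; interest $22.79 → $5,719.47; payment $4,068.37; balance $1,651.10
Week 6: opening $1,651.10; interest $6.60 → $1,657.70; payment $1,657.70; balance $0.00
Total interest: $63.54 + $56.93 + $47.94 + $36.56 + $22.79 + $6.60 = $234.36

$234.36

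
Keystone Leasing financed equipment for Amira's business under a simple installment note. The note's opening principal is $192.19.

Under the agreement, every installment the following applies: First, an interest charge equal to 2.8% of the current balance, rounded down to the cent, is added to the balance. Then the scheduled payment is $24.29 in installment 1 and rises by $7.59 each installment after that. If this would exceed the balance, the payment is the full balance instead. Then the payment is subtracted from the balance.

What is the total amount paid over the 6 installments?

# | Opening | Interest | Payment | End bal
1 | $192.19 | $5.38 | $24.29 | $173.28
2 | $173.28 | $4.85 | $31.88 | $146.25
3 | $146.25 | $4.09 | $39.47 | $110.87
4 | $110.87 | $3.10 | $47.06 | $66.91
5 | $66.91 | $1.87 | $54.65 | $14.13
6 | $14.13 | $0.39 | $14.52 | $0.00
Total paid: $211.87

$211.87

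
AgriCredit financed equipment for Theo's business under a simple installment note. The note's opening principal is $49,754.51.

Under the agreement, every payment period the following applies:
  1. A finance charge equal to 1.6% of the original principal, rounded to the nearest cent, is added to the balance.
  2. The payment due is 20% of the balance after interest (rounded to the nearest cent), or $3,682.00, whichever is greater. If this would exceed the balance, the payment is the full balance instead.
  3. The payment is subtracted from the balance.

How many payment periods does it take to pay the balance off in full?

12

Payment period 1: $49,754.51 +$796.07 interest = $50,550.58; pay $10,110.12 → $40,440.46
Payment period 2: $40,440.46 +$796.07 interest = $41,236.53; pay $8,247.31 → $32,989.22
Payment period 3: $32,989.22 +$796.07 interest = $33,785.29; pay $6,757.06 → $27,028.23
Payment period 4: $27,028.23 +$796.07 interest = $27,824.30; pay $5,564.86 → $22,259.44
Payment period 5: $22,259.44 +$796.07 interest = $23,055.51; pay $4,611.10 → $18,444.41
Payment period 6: $18,444.41 +$796.07 interest = $19,240.48; pay $3,848.10 → $15,392.38
Payment period 7: $15,392.38 +$796.07 interest = $16,188.45; pay $3,682.00 → $12,506.45
Payment period 8: $12,506.45 +$796.07 interest = $13,302.52; pay $3,682.00 → $9,620.52
Payment period 9: $9,620.52 +$796.07 interest = $10,416.59; pay $3,682.00 → $6,734.59
Payment period 10: $6,734.59 +$796.07 interest = $7,530.66; pay $3,682.00 → $3,848.66
Payment period 11: $3,848.66 +$796.07 interest = $4,644.73; pay $3,682.00 → $962.73
Payment period 12: $962.73 +$796.07 interest = $1,758.80; pay $1,758.80 → $0.00
Balance reaches $0.00 in payment period 12.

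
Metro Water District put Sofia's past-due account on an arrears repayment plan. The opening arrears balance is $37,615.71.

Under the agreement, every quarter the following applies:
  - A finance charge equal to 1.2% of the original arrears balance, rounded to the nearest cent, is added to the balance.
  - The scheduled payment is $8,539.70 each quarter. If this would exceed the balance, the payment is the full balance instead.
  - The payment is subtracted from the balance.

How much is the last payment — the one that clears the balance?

$5,713.86

Quarter 1: $37,615.71 +$451.39 interest = $38,067.10; pay $8,539.70 → $29,527.40
Quarter 2: $29,527.40 +$451.39 interest = $29,978.79; pay $8,539.70 → $21,439.09
Quarter 3: $21,439.09 +$451.39 interest = $21,890.48; pay $8,539.70 → $13,350.78
Quarter 4: $13,350.78 +$451.39 interest = $13,802.17; pay $8,539.70 → $5,262.47
Quarter 5: $5,262.47 +$451.39 interest = $5,713.86; pay $5,713.86 → $0.00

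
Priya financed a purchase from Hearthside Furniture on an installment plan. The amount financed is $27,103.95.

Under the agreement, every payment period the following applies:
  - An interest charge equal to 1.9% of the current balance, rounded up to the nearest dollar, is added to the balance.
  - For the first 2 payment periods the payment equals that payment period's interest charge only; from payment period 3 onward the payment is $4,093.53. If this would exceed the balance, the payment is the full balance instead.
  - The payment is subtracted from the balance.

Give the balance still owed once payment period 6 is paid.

Payment period 1: opening $27,103.95; interest $515.00 → $27,618.95; payment $515.00; balance $27,103.95
Payment period 2: opening $27,103.95; interest $515.00 → $27,618.95; payment $515.00; balance $27,103.95
Payment period 3: opening $27,103.95; interest $515.00 → $27,618.95; payment $4,093.53; balance $23,525.42
Payment period 4: opening $23,525.42; interest $447.00 → $23,972.42; payment $4,093.53; balance $19,878.89
Payment period 5: opening $19,878.89; interest $378.00 → $20,256.89; payment $4,093.53; balance $16,163.36
Payment period 6: opening $16,163.36; interest $308.00 → $16,471.36; payment $4,093.53; balance $12,377.83

$12,377.83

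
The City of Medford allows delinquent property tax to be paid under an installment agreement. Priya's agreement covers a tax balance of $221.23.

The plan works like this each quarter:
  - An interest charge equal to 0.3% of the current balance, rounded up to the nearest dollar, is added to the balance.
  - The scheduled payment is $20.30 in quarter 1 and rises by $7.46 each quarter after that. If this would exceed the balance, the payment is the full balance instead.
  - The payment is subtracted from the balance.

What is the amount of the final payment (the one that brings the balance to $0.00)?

# | Opening | Interest | Payment | End bal
1 | $221.23 | $1.00 | $20.30 | $201.93
2 | $201.93 | $1.00 | $27.76 | $175.17
3 | $175.17 | $1.00 | $35.22 | $140.95
4 | $140.95 | $1.00 | $42.68 | $99.27
5 | $99.27 | $1.00 | $50.14 | $50.13
6 | $50.13 | $1.00 | $51.13 | $0.00

$51.13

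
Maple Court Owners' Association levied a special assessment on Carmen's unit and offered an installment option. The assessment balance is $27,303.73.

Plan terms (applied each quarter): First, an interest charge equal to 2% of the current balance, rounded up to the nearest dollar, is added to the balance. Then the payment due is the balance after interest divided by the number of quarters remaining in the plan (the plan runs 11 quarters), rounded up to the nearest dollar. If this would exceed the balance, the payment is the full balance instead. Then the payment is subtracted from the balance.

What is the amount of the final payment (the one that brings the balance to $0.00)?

$3,086.73

# | Opening | Interest | Payment | End bal
1 | $27,303.73 | $547.00 | $2,532.00 | $25,318.73
2 | $25,318.73 | $507.00 | $2,583.00 | $23,242.73
3 | $23,242.73 | $465.00 | $2,635.00 | $21,072.73
4 | $21,072.73 | $422.00 | $2,687.00 | $18,807.73
5 | $18,807.73 | $377.00 | $2,741.00 | $16,443.73
6 | $16,443.73 | $329.00 | $2,796.00 | $13,976.73
7 | $13,976.73 | $280.00 | $2,852.00 | $11,404.73
8 | $11,404.73 | $229.00 | $2,909.00 | $8,724.73
9 | $8,724.73 | $175.00 | $2,967.00 | $5,932.73
10 | $5,932.73 | $119.00 | $3,026.00 | $3,025.73
11 | $3,025.73 | $61.00 | $3,086.73 | $0.00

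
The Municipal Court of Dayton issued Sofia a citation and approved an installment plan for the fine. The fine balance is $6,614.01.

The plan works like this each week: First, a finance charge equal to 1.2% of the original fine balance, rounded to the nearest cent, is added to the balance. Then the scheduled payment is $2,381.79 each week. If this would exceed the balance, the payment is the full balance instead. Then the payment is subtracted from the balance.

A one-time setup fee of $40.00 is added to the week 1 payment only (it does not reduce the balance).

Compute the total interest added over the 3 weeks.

$238.11

# | Opening | Interest | Payment | Fee | End bal
1 | $6,614.01 | $79.37 | $2,381.79 | $40.00 | $4,311.59
2 | $4,311.59 | $79.37 | $2,381.79 | — | $2,009.17
3 | $2,009.17 | $79.37 | $2,088.54 | — | $0.00
Total interest: $79.37 + $79.37 + $79.37 = $238.11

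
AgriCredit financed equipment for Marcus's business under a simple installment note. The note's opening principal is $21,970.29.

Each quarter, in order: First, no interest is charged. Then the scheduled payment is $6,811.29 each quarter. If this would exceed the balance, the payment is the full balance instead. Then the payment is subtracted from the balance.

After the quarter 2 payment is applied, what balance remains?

$8,347.71

Quarter 1: opening $21,970.29; payment $6,811.29; balance $15,159.00
Quarter 2: opening $15,159.00; payment $6,811.29; balance $8,347.71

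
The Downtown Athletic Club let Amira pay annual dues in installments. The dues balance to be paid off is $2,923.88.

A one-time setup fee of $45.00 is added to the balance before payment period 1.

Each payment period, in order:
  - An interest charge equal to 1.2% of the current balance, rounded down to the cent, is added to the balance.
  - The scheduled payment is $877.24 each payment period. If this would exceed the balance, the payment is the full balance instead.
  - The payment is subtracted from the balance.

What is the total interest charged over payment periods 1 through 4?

Payment period 1: $2,968.88 +$35.62 interest = $3,004.50; pay $877.24 → $2,127.26
Payment period 2: $2,127.26 +$25.52 interest = $2,152.78; pay $877.24 → $1,275.54
Payment period 3: $1,275.54 +$15.30 interest = $1,290.84; pay $877.24 → $413.60
Payment period 4: $413.60 +$4.96 interest = $418.56; pay $418.56 → $0.00
Total interest: $35.62 + $25.52 + $15.30 + $4.96 = $81.40

$81.40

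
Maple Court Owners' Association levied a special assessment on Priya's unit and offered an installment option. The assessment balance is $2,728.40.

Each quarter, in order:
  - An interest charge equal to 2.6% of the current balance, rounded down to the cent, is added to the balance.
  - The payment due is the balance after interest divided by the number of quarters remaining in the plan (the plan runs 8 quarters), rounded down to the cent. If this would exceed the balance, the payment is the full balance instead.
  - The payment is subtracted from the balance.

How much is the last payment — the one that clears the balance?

Quarter 1: opening $2,728.40; interest $70.93 → $2,799.33; payment $349.91; balance $2,449.42
Quarter 2: opening $2,449.42; interest $63.68 → $2,513.10; payment $359.01; balance $2,154.09
Quarter 3: opening $2,154.09; interest $56.00 → $2,210.09; payment $368.34; balance $1,841.75
Quarter 4: opening $1,841.75; interest $47.88 → $1,889.63; payment $377.92; balance $1,511.71
Quarter 5: opening $1,511.71; interest $39.30 → $1,551.01; payment $387.75; balance $1,163.26
Quarter 6: opening $1,163.26; interest $30.24 → $1,193.50; payment $397.83; balance $795.67
Quarter 7: opening $795.67; interest $20.68 → $816.35; payment $408.17; balance $408.18
Quarter 8: opening $408.18; interest $10.61 → $418.79; payment $418.79; balance $0.00

$418.79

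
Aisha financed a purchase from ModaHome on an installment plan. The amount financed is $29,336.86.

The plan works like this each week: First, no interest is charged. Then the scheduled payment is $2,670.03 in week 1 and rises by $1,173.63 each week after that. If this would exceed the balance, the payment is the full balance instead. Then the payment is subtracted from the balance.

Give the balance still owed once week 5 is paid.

Week 1: $29,336.86 − $2,670.03 → $26,666.83
Week 2: $26,666.83 − $3,843.66 → $22,823.17
Week 3: $22,823.17 − $5,017.29 → $17,805.88
Week 4: $17,805.88 − $6,190.92 → $11,614.96
Week 5: $11,614.96 − $7,364.55 → $4,250.41

$4,250.41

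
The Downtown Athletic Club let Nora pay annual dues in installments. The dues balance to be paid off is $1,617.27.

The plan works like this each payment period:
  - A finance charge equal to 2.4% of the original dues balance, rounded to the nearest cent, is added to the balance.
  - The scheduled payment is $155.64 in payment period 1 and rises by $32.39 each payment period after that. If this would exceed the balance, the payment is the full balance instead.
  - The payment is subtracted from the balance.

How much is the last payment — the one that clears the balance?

$158.08

Payment period 1: $1,617.27 +$38.81 interest = $1,656.08; pay $155.64 → $1,500.44
Payment period 2: $1,500.44 +$38.81 interest = $1,539.25; pay $188.03 → $1,351.22
Payment period 3: $1,351.22 +$38.81 interest = $1,390.03; pay $220.42 → $1,169.61
Payment period 4: $1,169.61 +$38.81 interest = $1,208.42; pay $252.81 → $955.61
Payment period 5: $955.61 +$38.81 interest = $994.42; pay $285.20 → $709.22
Payment period 6: $709.22 +$38.81 interest = $748.03; pay $317.59 → $430.44
Payment period 7: $430.44 +$38.81 interest = $469.25; pay $349.98 → $119.27
Payment period 8: $119.27 +$38.81 interest = $158.08; pay $158.08 → $0.00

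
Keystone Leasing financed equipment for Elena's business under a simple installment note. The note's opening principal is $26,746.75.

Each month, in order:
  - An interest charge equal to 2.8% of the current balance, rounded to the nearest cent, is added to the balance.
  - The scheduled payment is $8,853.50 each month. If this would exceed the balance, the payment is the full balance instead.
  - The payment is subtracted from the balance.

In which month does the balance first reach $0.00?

4

# | Opening | Interest | Payment | End bal
1 | $26,746.75 | $748.91 | $8,853.50 | $18,642.16
2 | $18,642.16 | $521.98 | $8,853.50 | $10,310.64
3 | $10,310.64 | $288.70 | $8,853.50 | $1,745.84
4 | $1,745.84 | $48.88 | $1,794.72 | $0.00
Balance reaches $0.00 in month 4.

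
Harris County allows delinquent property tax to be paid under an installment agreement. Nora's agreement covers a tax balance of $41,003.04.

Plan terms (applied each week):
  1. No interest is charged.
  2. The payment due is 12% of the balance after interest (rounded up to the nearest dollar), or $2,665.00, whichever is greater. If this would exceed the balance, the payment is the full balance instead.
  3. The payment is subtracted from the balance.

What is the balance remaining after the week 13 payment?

Week 1: $41,003.04 − $4,921.00 → $36,082.04
Week 2: $36,082.04 − $4,330.00 → $31,752.04
Week 3: $31,752.04 − $3,811.00 → $27,941.04
Week 4: $27,941.04 − $3,353.00 → $24,588.04
Week 5: $24,588.04 − $2,951.00 → $21,637.04
Week 6: $21,637.04 − $2,665.00 → $18,972.04
Week 7: $18,972.04 − $2,665.00 → $16,307.04
Week 8: $16,307.04 − $2,665.00 → $13,642.04
Week 9: $13,642.04 − $2,665.00 → $10,977.04
Week 10: $10,977.04 − $2,665.00 → $8,312.04
Week 11: $8,312.04 − $2,665.00 → $5,647.04
Week 12: $5,647.04 − $2,665.00 → $2,982.04
Week 13: $2,982.04 − $2,665.00 → $317.04

$317.04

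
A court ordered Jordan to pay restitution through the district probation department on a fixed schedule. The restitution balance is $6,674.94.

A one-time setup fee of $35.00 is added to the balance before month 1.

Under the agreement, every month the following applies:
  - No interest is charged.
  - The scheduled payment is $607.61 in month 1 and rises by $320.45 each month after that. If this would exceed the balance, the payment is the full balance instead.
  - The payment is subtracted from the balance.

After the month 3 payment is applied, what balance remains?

Month 1: opening $6,709.94; payment $607.61; balance $6,102.33
Month 2: opening $6,102.33; payment $928.06; balance $5,174.27
Month 3: opening $5,174.27; payment $1,248.51; balance $3,925.76

$3,925.76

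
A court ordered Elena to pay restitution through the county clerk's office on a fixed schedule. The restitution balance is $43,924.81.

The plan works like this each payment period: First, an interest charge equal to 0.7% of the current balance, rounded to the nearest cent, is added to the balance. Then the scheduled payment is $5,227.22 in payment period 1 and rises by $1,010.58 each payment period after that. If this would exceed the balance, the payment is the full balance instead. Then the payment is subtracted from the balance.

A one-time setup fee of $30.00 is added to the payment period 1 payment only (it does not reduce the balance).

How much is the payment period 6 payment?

Payment period 1: opening $43,924.81; interest $307.47 → $44,232.28; payment $5,227.22 (+ $30.00 fee); balance $39,005.06
Payment period 2: opening $39,005.06; interest $273.04 → $39,278.10; payment $6,237.80; balance $33,040.30
Payment period 3: opening $33,040.30; interest $231.28 → $33,271.58; payment $7,248.38; balance $26,023.20
Payment period 4: opening $26,023.20; interest $182.16 → $26,205.36; payment $8,258.96; balance $17,946.40
Payment period 5: opening $17,946.40; interest $125.62 → $18,072.02; payment $9,269.54; balance $8,802.48
Payment period 6: opening $8,802.48; interest $61.62 → $8,864.10; payment $8,864.10; balance $0.00

$8,864.10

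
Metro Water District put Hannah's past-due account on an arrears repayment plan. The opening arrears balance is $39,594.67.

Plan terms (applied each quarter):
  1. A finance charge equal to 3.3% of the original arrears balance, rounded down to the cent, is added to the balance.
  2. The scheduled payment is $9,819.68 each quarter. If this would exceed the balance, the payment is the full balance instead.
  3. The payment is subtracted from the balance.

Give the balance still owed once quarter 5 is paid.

$0.00

Quarter 1: $39,594.67 +$1,306.62 interest = $40,901.29; pay $9,819.68 → $31,081.61
Quarter 2: $31,081.61 +$1,306.62 interest = $32,388.23; pay $9,819.68 → $22,568.55
Quarter 3: $22,568.55 +$1,306.62 interest = $23,875.17; pay $9,819.68 → $14,055.49
Quarter 4: $14,055.49 +$1,306.62 interest = $15,362.11; pay $9,819.68 → $5,542.43
Quarter 5: $5,542.43 +$1,306.62 interest = $6,849.05; pay $6,849.05 → $0.00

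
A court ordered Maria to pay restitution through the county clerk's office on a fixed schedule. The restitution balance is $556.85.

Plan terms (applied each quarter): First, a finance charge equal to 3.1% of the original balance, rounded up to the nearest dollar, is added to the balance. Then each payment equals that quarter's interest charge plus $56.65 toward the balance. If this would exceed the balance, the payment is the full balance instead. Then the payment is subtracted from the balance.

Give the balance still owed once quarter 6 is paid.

# | Opening | Interest | Payment | End bal
1 | $556.85 | $18.00 | $74.65 | $500.20
2 | $500.20 | $18.00 | $74.65 | $443.55
3 | $443.55 | $18.00 | $74.65 | $386.90
4 | $386.90 | $18.00 | $74.65 | $330.25
5 | $330.25 | $18.00 | $74.65 | $273.60
6 | $273.60 | $18.00 | $74.65 | $216.95

$216.95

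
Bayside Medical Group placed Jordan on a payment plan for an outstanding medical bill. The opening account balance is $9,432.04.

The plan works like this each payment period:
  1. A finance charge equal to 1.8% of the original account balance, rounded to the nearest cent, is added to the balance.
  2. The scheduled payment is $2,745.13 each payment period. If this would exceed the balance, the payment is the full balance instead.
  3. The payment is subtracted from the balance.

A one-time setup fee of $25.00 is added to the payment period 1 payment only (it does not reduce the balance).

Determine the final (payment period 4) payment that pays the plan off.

$1,875.77

# | Opening | Interest | Payment | Fee | End bal
1 | $9,432.04 | $169.78 | $2,745.13 | $25.00 | $6,856.69
2 | $6,856.69 | $169.78 | $2,745.13 | — | $4,281.34
3 | $4,281.34 | $169.78 | $2,745.13 | — | $1,705.99
4 | $1,705.99 | $169.78 | $1,875.77 | — | $0.00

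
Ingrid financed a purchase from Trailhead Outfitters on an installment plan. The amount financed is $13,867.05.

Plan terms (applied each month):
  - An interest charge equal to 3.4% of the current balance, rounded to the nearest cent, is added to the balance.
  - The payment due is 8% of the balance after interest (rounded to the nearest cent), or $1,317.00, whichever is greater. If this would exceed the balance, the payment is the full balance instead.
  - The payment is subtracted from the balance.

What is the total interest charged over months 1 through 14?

# | Opening | Interest | Payment | End bal
1 | $13,867.05 | $471.48 | $1,317.00 | $13,021.53
2 | $13,021.53 | $442.73 | $1,317.00 | $12,147.26
3 | $12,147.26 | $413.01 | $1,317.00 | $11,243.27
4 | $11,243.27 | $382.27 | $1,317.00 | $10,308.54
5 | $10,308.54 | $350.49 | $1,317.00 | $9,342.03
6 | $9,342.03 | $317.63 | $1,317.00 | $8,342.66
7 | $8,342.66 | $283.65 | $1,317.00 | $7,309.31
8 | $7,309.31 | $248.52 | $1,317.00 | $6,240.83
9 | $6,240.83 | $212.19 | $1,317.00 | $5,136.02
10 | $5,136.02 | $174.62 | $1,317.00 | $3,993.64
11 | $3,993.64 | $135.78 | $1,317.00 | $2,812.42
12 | $2,812.42 | $95.62 | $1,317.00 | $1,591.04
13 | $1,591.04 | $54.10 | $1,317.00 | $328.14
14 | $328.14 | $11.16 | $339.30 | $0.00
Total interest: $471.48 + $442.73 + $413.01 + $382.27 + $350.49 + $317.63 + $283.65 + $248.52 + $212.19 + $174.62 + $135.78 + $95.62 + $54.10 + $11.16 = $3,593.25

$3,593.25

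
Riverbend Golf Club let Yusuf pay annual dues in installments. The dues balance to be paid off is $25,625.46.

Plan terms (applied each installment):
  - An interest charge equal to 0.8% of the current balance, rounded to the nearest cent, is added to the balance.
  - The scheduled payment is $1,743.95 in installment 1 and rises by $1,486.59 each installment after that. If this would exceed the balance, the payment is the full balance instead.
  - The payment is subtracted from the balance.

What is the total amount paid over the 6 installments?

# | Opening | Interest | Payment | End bal
1 | $25,625.46 | $205.00 | $1,743.95 | $24,086.51
2 | $24,086.51 | $192.69 | $3,230.54 | $21,048.66
3 | $21,048.66 | $168.39 | $4,717.13 | $16,499.92
4 | $16,499.92 | $132.00 | $6,203.72 | $10,428.20
5 | $10,428.20 | $83.43 | $7,690.31 | $2,821.32
6 | $2,821.32 | $22.57 | $2,843.89 | $0.00
Total paid: $26,429.54

$26,429.54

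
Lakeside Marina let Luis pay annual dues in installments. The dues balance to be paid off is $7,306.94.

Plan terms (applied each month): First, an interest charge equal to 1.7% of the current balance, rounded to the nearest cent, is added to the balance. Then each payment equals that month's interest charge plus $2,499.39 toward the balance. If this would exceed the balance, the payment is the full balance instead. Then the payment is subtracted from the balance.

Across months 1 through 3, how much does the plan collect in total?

$7,552.13

# | Opening | Interest | Payment | End bal
1 | $7,306.94 | $124.22 | $2,623.61 | $4,807.55
2 | $4,807.55 | $81.73 | $2,581.12 | $2,308.16
3 | $2,308.16 | $39.24 | $2,347.40 | $0.00
Total paid: $7,552.13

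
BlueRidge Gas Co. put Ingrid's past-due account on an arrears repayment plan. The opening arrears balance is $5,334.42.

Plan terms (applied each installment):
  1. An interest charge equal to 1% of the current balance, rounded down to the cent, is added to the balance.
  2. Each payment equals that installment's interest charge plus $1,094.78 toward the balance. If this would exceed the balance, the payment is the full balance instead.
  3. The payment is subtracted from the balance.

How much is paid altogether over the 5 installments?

Installment 1: opening $5,334.42; interest $53.34 → $5,387.76; payment $1,148.12; balance $4,239.64
Installment 2: opening $4,239.64; interest $42.39 → $4,282.03; payment $1,137.17; balance $3,144.86
Installment 3: opening $3,144.86; interest $31.44 → $3,176.30; payment $1,126.22; balance $2,050.08
Installment 4: opening $2,050.08; interest $20.50 → $2,070.58; payment $1,115.28; balance $955.30
Installment 5: opening $955.30; interest $9.55 → $964.85; payment $964.85; balance $0.00
Total paid: $5,491.64

$5,491.64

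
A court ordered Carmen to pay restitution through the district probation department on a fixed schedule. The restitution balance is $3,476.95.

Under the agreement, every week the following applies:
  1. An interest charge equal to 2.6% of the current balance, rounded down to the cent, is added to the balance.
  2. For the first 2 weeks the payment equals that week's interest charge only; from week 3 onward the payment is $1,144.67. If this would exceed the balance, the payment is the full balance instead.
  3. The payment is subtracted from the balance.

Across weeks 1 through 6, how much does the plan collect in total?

$3,852.00

# | Opening | Interest | Payment | End bal
1 | $3,476.95 | $90.40 | $90.40 | $3,476.95
2 | $3,476.95 | $90.40 | $90.40 | $3,476.95
3 | $3,476.95 | $90.40 | $1,144.67 | $2,422.68
4 | $2,422.68 | $62.98 | $1,144.67 | $1,340.99
5 | $1,340.99 | $34.86 | $1,144.67 | $231.18
6 | $231.18 | $6.01 | $237.19 | $0.00
Total paid: $3,852.00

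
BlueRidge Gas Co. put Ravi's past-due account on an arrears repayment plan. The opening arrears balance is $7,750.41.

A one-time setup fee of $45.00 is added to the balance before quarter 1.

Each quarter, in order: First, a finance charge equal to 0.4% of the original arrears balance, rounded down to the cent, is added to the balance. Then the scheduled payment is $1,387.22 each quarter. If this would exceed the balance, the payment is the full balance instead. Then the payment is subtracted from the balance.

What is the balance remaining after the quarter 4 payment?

Quarter 1: opening $7,795.41; interest $31.00 → $7,826.41; payment $1,387.22; balance $6,439.19
Quarter 2: opening $6,439.19; interest $31.00 → $6,470.19; payment $1,387.22; balance $5,082.97
Quarter 3: opening $5,082.97; interest $31.00 → $5,113.97; payment $1,387.22; balance $3,726.75
Quarter 4: opening $3,726.75; interest $31.00 → $3,757.75; payment $1,387.22; balance $2,370.53

$2,370.53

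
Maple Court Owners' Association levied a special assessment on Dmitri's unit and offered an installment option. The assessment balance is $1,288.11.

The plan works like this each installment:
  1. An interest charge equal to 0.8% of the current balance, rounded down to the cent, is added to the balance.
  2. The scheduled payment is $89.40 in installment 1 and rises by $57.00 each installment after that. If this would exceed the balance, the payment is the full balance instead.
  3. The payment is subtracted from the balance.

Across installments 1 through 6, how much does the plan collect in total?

$1,331.14

Installment 1: $1,288.11 +$10.30 interest = $1,298.41; pay $89.40 → $1,209.01
Installment 2: $1,209.01 +$9.67 interest = $1,218.68; pay $146.40 → $1,072.28
Installment 3: $1,072.28 +$8.57 interest = $1,080.85; pay $203.40 → $877.45
Installment 4: $877.45 +$7.01 interest = $884.46; pay $260.40 → $624.06
Installment 5: $624.06 +$4.99 interest = $629.05; pay $317.40 → $311.65
Installment 6: $311.65 +$2.49 interest = $314.14; pay $314.14 → $0.00
Total paid: $1,331.14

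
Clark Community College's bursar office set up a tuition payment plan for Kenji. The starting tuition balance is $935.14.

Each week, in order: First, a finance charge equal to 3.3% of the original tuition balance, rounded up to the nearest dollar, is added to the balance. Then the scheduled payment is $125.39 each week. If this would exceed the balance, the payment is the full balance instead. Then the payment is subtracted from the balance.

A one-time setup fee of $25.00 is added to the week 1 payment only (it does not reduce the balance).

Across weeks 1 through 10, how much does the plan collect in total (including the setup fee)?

# | Opening | Interest | Payment | Fee | End bal
1 | $935.14 | $31.00 | $125.39 | $25.00 | $840.75
2 | $840.75 | $31.00 | $125.39 | — | $746.36
3 | $746.36 | $31.00 | $125.39 | — | $651.97
4 | $651.97 | $31.00 | $125.39 | — | $557.58
5 | $557.58 | $31.00 | $125.39 | — | $463.19
6 | $463.19 | $31.00 | $125.39 | — | $368.80
7 | $368.80 | $31.00 | $125.39 | — | $274.41
8 | $274.41 | $31.00 | $125.39 | — | $180.02
9 | $180.02 | $31.00 | $125.39 | — | $85.63
10 | $85.63 | $31.00 | $116.63 | — | $0.00
Total paid: $1,270.14

$1,270.14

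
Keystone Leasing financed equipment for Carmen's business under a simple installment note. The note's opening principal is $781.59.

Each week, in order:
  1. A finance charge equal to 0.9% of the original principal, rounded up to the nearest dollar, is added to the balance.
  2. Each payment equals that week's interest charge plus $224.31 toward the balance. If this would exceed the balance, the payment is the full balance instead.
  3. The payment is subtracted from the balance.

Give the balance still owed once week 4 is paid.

Week 1: $781.59 +$8.00 interest = $789.59; pay $232.31 → $557.28
Week 2: $557.28 +$8.00 interest = $565.28; pay $232.31 → $332.97
Week 3: $332.97 +$8.00 interest = $340.97; pay $232.31 → $108.66
Week 4: $108.66 +$8.00 interest = $116.66; pay $116.66 → $0.00

$0.00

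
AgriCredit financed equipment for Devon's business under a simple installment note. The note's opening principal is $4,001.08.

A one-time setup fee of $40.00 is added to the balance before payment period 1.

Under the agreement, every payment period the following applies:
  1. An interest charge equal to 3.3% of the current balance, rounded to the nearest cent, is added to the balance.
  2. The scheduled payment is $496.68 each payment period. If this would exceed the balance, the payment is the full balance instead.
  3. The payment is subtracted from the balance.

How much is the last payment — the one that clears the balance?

$314.67

Payment period 1: $4,041.08 +$133.36 interest = $4,174.44; pay $496.68 → $3,677.76
Payment period 2: $3,677.76 +$121.37 interest = $3,799.13; pay $496.68 → $3,302.45
Payment period 3: $3,302.45 +$108.98 interest = $3,411.43; pay $496.68 → $2,914.75
Payment period 4: $2,914.75 +$96.19 interest = $3,010.94; pay $496.68 → $2,514.26
Payment period 5: $2,514.26 +$82.97 interest = $2,597.23; pay $496.68 → $2,100.55
Payment period 6: $2,100.55 +$69.32 interest = $2,169.87; pay $496.68 → $1,673.19
Payment period 7: $1,673.19 +$55.22 interest = $1,728.41; pay $496.68 → $1,231.73
Payment period 8: $1,231.73 +$40.65 interest = $1,272.38; pay $496.68 → $775.70
Payment period 9: $775.70 +$25.60 interest = $801.30; pay $496.68 → $304.62
Payment period 10: $304.62 +$10.05 interest = $314.67; pay $314.67 → $0.00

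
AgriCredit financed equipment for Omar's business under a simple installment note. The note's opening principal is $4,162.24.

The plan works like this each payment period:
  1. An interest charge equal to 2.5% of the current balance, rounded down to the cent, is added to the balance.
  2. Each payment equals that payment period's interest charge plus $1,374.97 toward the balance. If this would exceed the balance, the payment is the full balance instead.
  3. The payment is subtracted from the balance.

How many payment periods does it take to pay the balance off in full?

4

Payment period 1: opening $4,162.24; interest $104.05 → $4,266.29; payment $1,479.02; balance $2,787.27
Payment period 2: opening $2,787.27; interest $69.68 → $2,856.95; payment $1,444.65; balance $1,412.30
Payment period 3: opening $1,412.30; interest $35.30 → $1,447.60; payment $1,410.27; balance $37.33
Payment period 4: opening $37.33; interest $0.93 → $38.26; payment $38.26; balance $0.00
Balance reaches $0.00 in payment period 4.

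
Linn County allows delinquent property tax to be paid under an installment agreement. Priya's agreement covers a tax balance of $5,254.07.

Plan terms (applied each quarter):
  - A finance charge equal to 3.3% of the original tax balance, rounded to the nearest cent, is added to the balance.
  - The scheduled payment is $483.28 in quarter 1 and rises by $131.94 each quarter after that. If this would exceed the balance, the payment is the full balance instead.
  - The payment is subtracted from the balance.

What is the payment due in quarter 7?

$1,274.92

Quarter 1: $5,254.07 +$173.38 interest = $5,427.45; pay $483.28 → $4,944.17
Quarter 2: $4,944.17 +$173.38 interest = $5,117.55; pay $615.22 → $4,502.33
Quarter 3: $4,502.33 +$173.38 interest = $4,675.71; pay $747.16 → $3,928.55
Quarter 4: $3,928.55 +$173.38 interest = $4,101.93; pay $879.10 → $3,222.83
Quarter 5: $3,222.83 +$173.38 interest = $3,396.21; pay $1,011.04 → $2,385.17
Quarter 6: $2,385.17 +$173.38 interest = $2,558.55; pay $1,142.98 → $1,415.57
Quarter 7: $1,415.57 +$173.38 interest = $1,588.95; pay $1,274.92 → $314.03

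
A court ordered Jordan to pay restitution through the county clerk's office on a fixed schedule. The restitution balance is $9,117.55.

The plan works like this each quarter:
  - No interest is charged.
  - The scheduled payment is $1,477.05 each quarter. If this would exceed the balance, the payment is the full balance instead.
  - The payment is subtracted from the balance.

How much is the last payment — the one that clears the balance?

$255.25

# | Opening | Payment | End bal
1 | $9,117.55 | $1,477.05 | $7,640.50
2 | $7,640.50 | $1,477.05 | $6,163.45
3 | $6,163.45 | $1,477.05 | $4,686.40
4 | $4,686.40 | $1,477.05 | $3,209.35
5 | $3,209.35 | $1,477.05 | $1,732.30
6 | $1,732.30 | $1,477.05 | $255.25
7 | $255.25 | $255.25 | $0.00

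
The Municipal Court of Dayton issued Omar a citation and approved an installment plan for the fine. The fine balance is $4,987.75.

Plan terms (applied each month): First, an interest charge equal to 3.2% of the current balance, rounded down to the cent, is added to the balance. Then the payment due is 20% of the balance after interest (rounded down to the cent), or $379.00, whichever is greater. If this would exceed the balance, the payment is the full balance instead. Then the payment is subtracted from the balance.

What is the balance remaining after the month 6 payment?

$1,579.51

Month 1: opening $4,987.75; interest $159.60 → $5,147.35; payment $1,029.47; balance $4,117.88
Month 2: opening $4,117.88; interest $131.77 → $4,249.65; payment $849.93; balance $3,399.72
Month 3: opening $3,399.72; interest $108.79 → $3,508.51; payment $701.70; balance $2,806.81
Month 4: opening $2,806.81; interest $89.81 → $2,896.62; payment $579.32; balance $2,317.30
Month 5: opening $2,317.30; interest $74.15 → $2,391.45; payment $478.29; balance $1,913.16
Month 6: opening $1,913.16; interest $61.22 → $1,974.38; payment $394.87; balance $1,579.51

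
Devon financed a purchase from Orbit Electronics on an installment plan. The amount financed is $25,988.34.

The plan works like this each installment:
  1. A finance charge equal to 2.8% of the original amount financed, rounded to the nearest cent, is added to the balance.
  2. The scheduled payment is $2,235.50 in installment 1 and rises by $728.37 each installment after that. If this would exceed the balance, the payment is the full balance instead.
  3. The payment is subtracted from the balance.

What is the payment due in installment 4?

Installment 1: opening $25,988.34; interest $727.67 → $26,716.01; payment $2,235.50; balance $24,480.51
Installment 2: opening $24,480.51; interest $727.67 → $25,208.18; payment $2,963.87; balance $22,244.31
Installment 3: opening $22,244.31; interest $727.67 → $22,971.98; payment $3,692.24; balance $19,279.74
Installment 4: opening $19,279.74; interest $727.67 → $20,007.41; payment $4,420.61; balance $15,586.80

$4,420.61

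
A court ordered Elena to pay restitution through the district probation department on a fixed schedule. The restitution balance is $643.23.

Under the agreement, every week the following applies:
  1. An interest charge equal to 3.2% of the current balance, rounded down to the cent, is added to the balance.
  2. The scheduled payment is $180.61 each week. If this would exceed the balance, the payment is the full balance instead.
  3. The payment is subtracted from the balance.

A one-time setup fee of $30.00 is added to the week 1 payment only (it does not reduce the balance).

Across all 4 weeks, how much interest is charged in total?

$50.93

# | Opening | Interest | Payment | Fee | End bal
1 | $643.23 | $20.58 | $180.61 | $30.00 | $483.20
2 | $483.20 | $15.46 | $180.61 | — | $318.05
3 | $318.05 | $10.17 | $180.61 | — | $147.61
4 | $147.61 | $4.72 | $152.33 | — | $0.00
Total interest: $20.58 + $15.46 + $10.17 + $4.72 = $50.93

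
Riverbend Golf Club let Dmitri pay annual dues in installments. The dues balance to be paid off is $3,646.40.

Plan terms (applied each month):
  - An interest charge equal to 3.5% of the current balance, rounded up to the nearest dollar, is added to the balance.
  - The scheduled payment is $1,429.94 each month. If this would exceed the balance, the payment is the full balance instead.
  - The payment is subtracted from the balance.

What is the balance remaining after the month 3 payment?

$0.00

Month 1: $3,646.40 +$128.00 interest = $3,774.40; pay $1,429.94 → $2,344.46
Month 2: $2,344.46 +$83.00 interest = $2,427.46; pay $1,429.94 → $997.52
Month 3: $997.52 +$35.00 interest = $1,032.52; pay $1,032.52 → $0.00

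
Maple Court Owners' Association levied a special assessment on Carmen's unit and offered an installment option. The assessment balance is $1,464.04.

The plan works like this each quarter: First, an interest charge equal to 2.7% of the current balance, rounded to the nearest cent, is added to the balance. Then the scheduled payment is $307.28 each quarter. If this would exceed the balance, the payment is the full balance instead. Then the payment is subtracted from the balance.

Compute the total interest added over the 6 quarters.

$124.76

# | Opening | Interest | Payment | End bal
1 | $1,464.04 | $39.53 | $307.28 | $1,196.29
2 | $1,196.29 | $32.30 | $307.28 | $921.31
3 | $921.31 | $24.88 | $307.28 | $638.91
4 | $638.91 | $17.25 | $307.28 | $348.88
5 | $348.88 | $9.42 | $307.28 | $51.02
6 | $51.02 | $1.38 | $52.40 | $0.00
Total interest: $39.53 + $32.30 + $24.88 + $17.25 + $9.42 + $1.38 = $124.76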